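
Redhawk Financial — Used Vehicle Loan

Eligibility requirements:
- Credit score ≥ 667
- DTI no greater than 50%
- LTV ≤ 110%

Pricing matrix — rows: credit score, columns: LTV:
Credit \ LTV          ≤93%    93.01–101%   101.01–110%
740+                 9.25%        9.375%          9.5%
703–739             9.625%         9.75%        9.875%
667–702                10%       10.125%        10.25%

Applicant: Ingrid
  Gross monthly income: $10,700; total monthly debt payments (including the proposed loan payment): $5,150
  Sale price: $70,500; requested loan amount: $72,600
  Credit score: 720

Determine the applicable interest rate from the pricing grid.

Credit score 720 ≥ 667; Debt-to-income = 5,150/10,700 = 48.1% — meets 50% limit
LTV = 72,600/70,500 = 103% ≤ 110%
Score 720 is in the 703–739 band; LTV 103% is in the 101.01–110% band → 9.875%.

9.875%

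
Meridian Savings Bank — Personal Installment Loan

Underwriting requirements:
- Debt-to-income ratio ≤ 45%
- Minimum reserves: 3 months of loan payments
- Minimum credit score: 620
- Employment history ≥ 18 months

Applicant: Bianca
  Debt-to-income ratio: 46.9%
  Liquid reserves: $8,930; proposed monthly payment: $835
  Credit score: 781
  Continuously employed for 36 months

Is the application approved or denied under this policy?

Denied

Debt-to-income 46.9% vs 45% cap — fail
Reserves = 8,930/835 = 10.7 months ≥ 3
Credit score 781 ≥ 620 (meets)
Employment 36 ≥ 18 months
Fails on DTI.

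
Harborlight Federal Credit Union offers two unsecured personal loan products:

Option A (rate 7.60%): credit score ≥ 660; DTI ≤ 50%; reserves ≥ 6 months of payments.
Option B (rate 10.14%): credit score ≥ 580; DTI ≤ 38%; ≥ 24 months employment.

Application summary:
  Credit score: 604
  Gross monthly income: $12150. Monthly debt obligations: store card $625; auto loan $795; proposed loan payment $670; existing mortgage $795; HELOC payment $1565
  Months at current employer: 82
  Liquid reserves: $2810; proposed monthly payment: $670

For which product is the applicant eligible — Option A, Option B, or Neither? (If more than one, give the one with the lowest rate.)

Option B

Total debts = (625 + 795 + 670 + 795 + 1,565) = 4,450; DTI = 4,450/12,150 = 36.6%.
Reserves = 2,810/670 = 4.2 months.
Option A: score 604 < 660; DTI 36.6% ≤ 50%; reserves 4.2 < 6 mo → does not qualify.
Option B: score 604 ≥ 580; DTI 36.6% ≤ 38%; employment 82 ≥ 24 mo → qualifies.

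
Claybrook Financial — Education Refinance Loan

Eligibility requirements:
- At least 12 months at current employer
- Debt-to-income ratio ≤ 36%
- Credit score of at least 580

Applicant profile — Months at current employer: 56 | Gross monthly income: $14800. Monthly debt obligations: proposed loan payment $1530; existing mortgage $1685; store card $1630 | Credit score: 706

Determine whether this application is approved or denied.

Approved

Employment 56 ≥ 12 months
Total monthly debts = (1,530 + 1,685 + 1,630) = 4,845. Debt-to-income = 4,845/14,800 = 32.7% — meets 36% limit
Credit score 706 ≥ 580 (meets)
All criteria satisfied.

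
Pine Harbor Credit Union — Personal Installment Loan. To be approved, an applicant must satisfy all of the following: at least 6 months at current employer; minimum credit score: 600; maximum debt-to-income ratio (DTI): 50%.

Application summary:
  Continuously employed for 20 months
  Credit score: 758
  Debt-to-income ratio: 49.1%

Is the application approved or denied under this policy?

Approved

Employment 20 ≥ 6 months
Credit score 758 ≥ 600 (meets)
DTI 49.1% ≤ 50%
All criteria satisfied.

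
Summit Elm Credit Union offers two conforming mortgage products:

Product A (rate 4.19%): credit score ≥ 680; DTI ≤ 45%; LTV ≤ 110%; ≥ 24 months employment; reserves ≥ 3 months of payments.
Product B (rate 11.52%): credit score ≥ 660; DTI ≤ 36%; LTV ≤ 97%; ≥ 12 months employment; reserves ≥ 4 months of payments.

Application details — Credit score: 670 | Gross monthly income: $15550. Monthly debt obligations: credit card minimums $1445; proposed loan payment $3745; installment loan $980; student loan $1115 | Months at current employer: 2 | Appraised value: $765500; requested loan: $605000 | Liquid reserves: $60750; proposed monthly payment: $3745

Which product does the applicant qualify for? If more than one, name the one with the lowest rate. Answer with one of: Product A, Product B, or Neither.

Total debts = (1,445 + 3,745 + 980 + 1,115) = 7,285; DTI = 7,285/15,550 = 46.8%.
LTV = 605,000/765,500 = 79%.
Reserves = 60,750/3,745 = 16.2 months.
Product A: score 670 < 680; DTI 46.8% > 45%; LTV 79% ≤ 110%; employment 2 < 24 mo; reserves 16.2 ≥ 3 mo → does not qualify.
Product B: score 670 ≥ 660; DTI 46.8% > 36%; LTV 79% ≤ 97%; employment 2 < 12 mo; reserves 16.2 ≥ 4 mo → does not qualify.

Neither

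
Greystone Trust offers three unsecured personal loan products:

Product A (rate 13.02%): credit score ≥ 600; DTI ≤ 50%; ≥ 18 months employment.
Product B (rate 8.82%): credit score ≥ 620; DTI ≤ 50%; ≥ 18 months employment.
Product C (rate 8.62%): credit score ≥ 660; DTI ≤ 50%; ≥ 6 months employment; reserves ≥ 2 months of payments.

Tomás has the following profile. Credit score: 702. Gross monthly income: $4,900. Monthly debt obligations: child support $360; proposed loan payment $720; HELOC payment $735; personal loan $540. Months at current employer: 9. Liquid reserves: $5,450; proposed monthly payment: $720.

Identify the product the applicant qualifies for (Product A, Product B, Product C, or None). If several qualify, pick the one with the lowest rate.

Product C

Total debts = (360 + 720 + 735 + 540) = 2,355; DTI = 2,355/4,900 = 48.1%.
Reserves = 5,450/720 = 7.6 months.
Product A: score 702 ≥ 600; DTI 48.1% ≤ 50%; employment 9 < 18 mo → does not qualify.
Product B: score 702 ≥ 620; DTI 48.1% ≤ 50%; employment 9 < 18 mo → does not qualify.
Product C: score 702 ≥ 660; DTI 48.1% ≤ 50%; employment 9 ≥ 6 mo; reserves 7.6 ≥ 2 mo → qualifies.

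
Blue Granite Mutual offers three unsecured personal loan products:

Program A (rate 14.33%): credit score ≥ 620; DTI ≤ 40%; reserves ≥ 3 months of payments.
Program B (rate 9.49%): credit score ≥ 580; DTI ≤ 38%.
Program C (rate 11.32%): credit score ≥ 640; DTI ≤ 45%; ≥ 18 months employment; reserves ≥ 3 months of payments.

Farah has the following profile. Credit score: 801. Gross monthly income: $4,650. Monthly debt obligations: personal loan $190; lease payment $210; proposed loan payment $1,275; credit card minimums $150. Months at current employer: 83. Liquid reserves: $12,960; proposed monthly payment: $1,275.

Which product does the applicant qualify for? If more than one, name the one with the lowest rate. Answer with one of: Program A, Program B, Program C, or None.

Total debts = (190 + 210 + 1,275 + 150) = 1,825; DTI = 1,825/4,650 = 39.2%.
Reserves = 12,960/1,275 = 10.2 months.
Program A: score 801 ≥ 620; DTI 39.2% ≤ 40%; reserves 10.2 ≥ 3 mo → qualifies.
Program B: score 801 ≥ 580; DTI 39.2% > 38% → does not qualify.
Program C: score 801 ≥ 640; DTI 39.2% ≤ 45%; employment 83 ≥ 18 mo; reserves 10.2 ≥ 3 mo → qualifies.
Qualifying: Program A, Program C. Lowest rate is 11.32% → Program C.

Program C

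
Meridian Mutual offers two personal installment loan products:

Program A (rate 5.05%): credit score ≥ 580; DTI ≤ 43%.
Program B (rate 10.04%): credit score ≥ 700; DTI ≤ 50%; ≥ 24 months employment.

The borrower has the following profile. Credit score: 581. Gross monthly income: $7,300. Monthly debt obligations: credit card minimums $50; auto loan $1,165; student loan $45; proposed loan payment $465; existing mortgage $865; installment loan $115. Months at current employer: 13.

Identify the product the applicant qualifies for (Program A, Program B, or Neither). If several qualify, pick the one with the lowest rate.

Total debts = (50 + 1,165 + 45 + 465 + 865 + 115) = 2,705; DTI = 2,705/7,300 = 37.1%.
Program A: score 581 ≥ 580; DTI 37.1% ≤ 43% → qualifies.
Program B: score 581 < 700; DTI 37.1% ≤ 50%; employment 13 < 24 mo → does not qualify.

Program A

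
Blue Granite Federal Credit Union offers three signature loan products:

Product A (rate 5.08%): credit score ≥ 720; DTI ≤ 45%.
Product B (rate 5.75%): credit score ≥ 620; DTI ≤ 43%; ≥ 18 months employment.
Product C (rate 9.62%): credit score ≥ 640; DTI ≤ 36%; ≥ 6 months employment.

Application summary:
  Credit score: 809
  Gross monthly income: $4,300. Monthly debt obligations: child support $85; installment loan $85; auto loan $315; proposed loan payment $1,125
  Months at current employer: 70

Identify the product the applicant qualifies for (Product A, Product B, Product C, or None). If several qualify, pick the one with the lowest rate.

Product A

Total debts = (85 + 85 + 315 + 1,125) = 1,610; DTI = 1,610/4,300 = 37.4%.
Product A: score 809 ≥ 720; DTI 37.4% ≤ 45% → qualifies.
Product B: score 809 ≥ 620; DTI 37.4% ≤ 43%; employment 70 ≥ 18 mo → qualifies.
Product C: score 809 ≥ 640; DTI 37.4% > 36%; employment 70 ≥ 6 mo → does not qualify.
Qualifying: Product A, Product B. Lowest rate is 5.08% → Product A.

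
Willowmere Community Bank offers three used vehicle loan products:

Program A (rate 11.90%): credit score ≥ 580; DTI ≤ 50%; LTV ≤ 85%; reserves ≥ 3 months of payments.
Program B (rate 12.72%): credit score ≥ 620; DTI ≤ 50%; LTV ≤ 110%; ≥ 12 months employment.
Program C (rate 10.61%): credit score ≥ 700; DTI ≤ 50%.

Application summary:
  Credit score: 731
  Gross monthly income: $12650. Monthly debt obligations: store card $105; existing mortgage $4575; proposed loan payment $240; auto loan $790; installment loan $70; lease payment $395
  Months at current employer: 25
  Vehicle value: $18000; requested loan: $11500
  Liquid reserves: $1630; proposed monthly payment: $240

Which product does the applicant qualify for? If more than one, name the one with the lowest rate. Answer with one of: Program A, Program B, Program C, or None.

Total debts = (105 + 4,575 + 240 + 790 + 70 + 395) = 6,175; DTI = 6,175/12,650 = 48.8%.
LTV = 11,500/18,000 = 63.9%.
Reserves = 1,630/240 = 6.8 months.
Program A: score 731 ≥ 580; DTI 48.8% ≤ 50%; LTV 63.9% ≤ 85%; reserves 6.8 ≥ 3 mo → qualifies.
Program B: score 731 ≥ 620; DTI 48.8% ≤ 50%; LTV 63.9% ≤ 110%; employment 25 ≥ 12 mo → qualifies.
Program C: score 731 ≥ 700; DTI 48.8% ≤ 50% → qualifies.
Qualifying: Program A, Program B, Program C. Lowest rate is 10.61% → Program C.

Program C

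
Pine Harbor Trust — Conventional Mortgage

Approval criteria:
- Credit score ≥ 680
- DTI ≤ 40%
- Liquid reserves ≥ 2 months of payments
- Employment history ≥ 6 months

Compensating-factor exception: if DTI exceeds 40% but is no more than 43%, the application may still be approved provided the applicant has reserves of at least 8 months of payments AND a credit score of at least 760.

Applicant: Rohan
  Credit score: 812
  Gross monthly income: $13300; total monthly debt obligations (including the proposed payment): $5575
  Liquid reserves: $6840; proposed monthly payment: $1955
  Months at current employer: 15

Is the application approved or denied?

Denied

Credit score 812 ≥ 680 (meets base)
DTI: 5,575 ÷ 13,300 = 41.9%, over the 40% base limit.
Reserves: 6,840 ÷ 1,955 = 3.5 months (meets 2-month minimum)
Employment 15 ≥ 6 months
DTI 41.9% is within the 40%–43% exception band; checking compensating factors.
Reserves 3.5 < 8 months; credit score 812 ≥ 760.
Compensating-factor requirement not fully met.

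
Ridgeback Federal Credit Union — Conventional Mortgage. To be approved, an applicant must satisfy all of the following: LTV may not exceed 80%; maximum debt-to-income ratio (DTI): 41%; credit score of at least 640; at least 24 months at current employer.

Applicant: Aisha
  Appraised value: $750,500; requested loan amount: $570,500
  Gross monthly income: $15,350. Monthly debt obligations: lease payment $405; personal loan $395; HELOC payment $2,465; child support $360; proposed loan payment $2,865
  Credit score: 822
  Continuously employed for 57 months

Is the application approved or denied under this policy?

Denied

LTV = 570,500/750,500 = 76% ≤ 80%
Total monthly debts = (405 + 395 + 2,465 + 360 + 2,865) = 6,490. Debt-to-income = 6,490/15,350 = 42.3% — over 41% limit
Credit score 822 ≥ 640 (meets)
Employment 57 ≥ 24 months
Fails on DTI.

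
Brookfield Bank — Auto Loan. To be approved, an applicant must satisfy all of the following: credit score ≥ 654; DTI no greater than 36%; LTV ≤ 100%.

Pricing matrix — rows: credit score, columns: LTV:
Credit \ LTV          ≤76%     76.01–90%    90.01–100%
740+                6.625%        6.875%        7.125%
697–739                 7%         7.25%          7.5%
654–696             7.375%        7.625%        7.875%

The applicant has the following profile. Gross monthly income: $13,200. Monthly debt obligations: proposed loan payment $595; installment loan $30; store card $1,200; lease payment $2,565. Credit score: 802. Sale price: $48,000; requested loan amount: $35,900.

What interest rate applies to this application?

Credit score 802 ≥ 654; Total monthly debts = (595 + 30 + 1,200 + 2,565) = 4,390. DTI = 4,390/13,200 = 33.3% ≤ 36%
LTV = 35,900/48,000 = 74.8% ≤ 100%
Score 802 is in the 740+ band; LTV 74.8% is in the ≤76% band → 6.625%.

6.625%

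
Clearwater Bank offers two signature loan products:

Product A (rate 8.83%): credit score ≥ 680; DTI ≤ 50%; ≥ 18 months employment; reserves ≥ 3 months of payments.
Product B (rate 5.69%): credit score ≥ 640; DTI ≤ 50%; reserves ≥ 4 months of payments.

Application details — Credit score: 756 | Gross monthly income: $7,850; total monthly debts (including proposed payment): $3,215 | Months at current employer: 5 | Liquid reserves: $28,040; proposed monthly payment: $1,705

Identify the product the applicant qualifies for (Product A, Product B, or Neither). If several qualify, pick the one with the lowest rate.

DTI = 3,215/7,850 = 41%.
Reserves = 28,040/1,705 = 16.4 months.
Product A: score 756 ≥ 680; DTI 41% ≤ 50%; employment 5 < 18 mo; reserves 16.4 ≥ 3 mo → does not qualify.
Product B: score 756 ≥ 640; DTI 41% ≤ 50%; reserves 16.4 ≥ 4 mo → qualifies.

Product B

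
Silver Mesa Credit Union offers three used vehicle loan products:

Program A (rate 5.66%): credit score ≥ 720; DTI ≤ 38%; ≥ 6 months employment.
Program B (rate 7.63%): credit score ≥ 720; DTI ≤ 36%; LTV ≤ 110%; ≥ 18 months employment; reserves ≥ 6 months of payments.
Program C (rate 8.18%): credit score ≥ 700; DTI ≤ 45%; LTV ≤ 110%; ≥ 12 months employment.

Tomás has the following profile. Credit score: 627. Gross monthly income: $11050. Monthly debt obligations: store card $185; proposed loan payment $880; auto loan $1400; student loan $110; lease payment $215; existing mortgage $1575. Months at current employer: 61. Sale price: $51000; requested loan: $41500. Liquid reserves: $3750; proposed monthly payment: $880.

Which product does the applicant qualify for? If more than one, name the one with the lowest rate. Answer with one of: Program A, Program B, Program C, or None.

None

Total debts = (185 + 880 + 1,400 + 110 + 215 + 1,575) = 4,365; DTI = 4,365/11,050 = 39.5%.
LTV = 41,500/51,000 = 81.4%.
Reserves = 3,750/880 = 4.3 months.
Program A: score 627 < 720; DTI 39.5% > 38%; employment 61 ≥ 6 mo → does not qualify.
Program B: score 627 < 720; DTI 39.5% > 36%; LTV 81.4% ≤ 110%; employment 61 ≥ 18 mo; reserves 4.3 < 6 mo → does not qualify.
Program C: score 627 < 700; DTI 39.5% ≤ 45%; LTV 81.4% ≤ 110%; employment 61 ≥ 12 mo → does not qualify.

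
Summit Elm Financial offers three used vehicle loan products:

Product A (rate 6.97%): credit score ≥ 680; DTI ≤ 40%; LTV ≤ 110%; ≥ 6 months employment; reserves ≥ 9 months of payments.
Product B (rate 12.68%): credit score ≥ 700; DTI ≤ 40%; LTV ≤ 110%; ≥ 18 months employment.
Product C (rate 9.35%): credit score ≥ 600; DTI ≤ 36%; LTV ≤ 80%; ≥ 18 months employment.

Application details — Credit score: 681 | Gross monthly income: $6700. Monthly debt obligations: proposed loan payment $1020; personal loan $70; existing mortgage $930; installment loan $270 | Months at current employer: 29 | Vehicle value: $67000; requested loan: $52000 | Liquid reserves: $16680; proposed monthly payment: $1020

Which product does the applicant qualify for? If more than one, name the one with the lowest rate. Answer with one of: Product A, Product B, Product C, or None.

Product A

Total debts = (1,020 + 70 + 930 + 270) = 2,290; DTI = 2,290/6,700 = 34.2%.
LTV = 52,000/67,000 = 77.6%.
Reserves = 16,680/1,020 = 16.4 months.
Product A: score 681 ≥ 680; DTI 34.2% ≤ 40%; LTV 77.6% ≤ 110%; employment 29 ≥ 6 mo; reserves 16.4 ≥ 9 mo → qualifies.
Product B: score 681 < 700; DTI 34.2% ≤ 40%; LTV 77.6% ≤ 110%; employment 29 ≥ 18 mo → does not qualify.
Product C: score 681 ≥ 600; DTI 34.2% ≤ 36%; LTV 77.6% ≤ 80%; employment 29 ≥ 18 mo → qualifies.
Qualifying: Product A, Product C. Lowest rate is 6.97% → Product A.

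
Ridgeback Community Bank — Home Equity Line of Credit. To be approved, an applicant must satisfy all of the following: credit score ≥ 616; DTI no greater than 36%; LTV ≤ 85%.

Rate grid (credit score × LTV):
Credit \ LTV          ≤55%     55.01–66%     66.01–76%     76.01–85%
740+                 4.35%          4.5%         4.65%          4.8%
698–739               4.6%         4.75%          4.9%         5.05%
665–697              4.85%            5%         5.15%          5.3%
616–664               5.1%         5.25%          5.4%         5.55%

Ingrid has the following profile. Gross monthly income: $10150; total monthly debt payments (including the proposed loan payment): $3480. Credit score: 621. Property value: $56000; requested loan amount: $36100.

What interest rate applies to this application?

Credit score 621 ≥ 616; DTI = 3,480/10,150 = 34.3% ≤ 36%
LTV: 36,100 ÷ 56,000 = 64.5%, within 85% cap
Row: 621 falls in 616–664. Column: 64.5% falls in 55.01–66%. Rate = 5.25%.

5.25%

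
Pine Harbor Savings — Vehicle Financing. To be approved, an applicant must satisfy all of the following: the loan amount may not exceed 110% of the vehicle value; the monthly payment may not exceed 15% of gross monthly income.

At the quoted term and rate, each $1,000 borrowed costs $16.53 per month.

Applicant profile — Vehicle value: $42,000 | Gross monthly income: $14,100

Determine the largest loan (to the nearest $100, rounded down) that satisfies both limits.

$46,200

Payment cap: 15% × $14,100 = $2,115/month.
At $16.53 per $1,000, that supports 2,115/16.53 × 1,000 ≈ $127,949 → $127,900.
LTV cap: 110% × $42,000 = $46,200 → $46,200.
Binding constraint: loan-to-value.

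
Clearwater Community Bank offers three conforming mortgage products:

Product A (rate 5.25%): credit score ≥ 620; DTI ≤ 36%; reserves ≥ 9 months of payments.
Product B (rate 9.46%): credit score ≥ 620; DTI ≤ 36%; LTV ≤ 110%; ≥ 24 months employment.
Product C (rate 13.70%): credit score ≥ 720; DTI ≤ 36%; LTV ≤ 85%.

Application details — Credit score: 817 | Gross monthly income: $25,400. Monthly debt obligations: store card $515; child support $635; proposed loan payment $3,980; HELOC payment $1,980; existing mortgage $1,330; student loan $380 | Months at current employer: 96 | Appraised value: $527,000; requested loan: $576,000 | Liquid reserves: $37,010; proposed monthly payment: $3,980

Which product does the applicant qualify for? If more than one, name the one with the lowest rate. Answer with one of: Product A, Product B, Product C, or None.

Product A

Total debts = (515 + 635 + 3,980 + 1,980 + 1,330 + 380) = 8,820; DTI = 8,820/25,400 = 34.7%.
LTV = 576,000/527,000 = 109.3%.
Reserves = 37,010/3,980 = 9.3 months.
Product A: score 817 ≥ 620; DTI 34.7% ≤ 36%; reserves 9.3 ≥ 9 mo → qualifies.
Product B: score 817 ≥ 620; DTI 34.7% ≤ 36%; LTV 109.3% ≤ 110%; employment 96 ≥ 24 mo → qualifies.
Product C: score 817 ≥ 720; DTI 34.7% ≤ 36%; LTV 109.3% > 85% → does not qualify.
Qualifying: Product A, Product B. Lowest rate is 5.25% → Product A.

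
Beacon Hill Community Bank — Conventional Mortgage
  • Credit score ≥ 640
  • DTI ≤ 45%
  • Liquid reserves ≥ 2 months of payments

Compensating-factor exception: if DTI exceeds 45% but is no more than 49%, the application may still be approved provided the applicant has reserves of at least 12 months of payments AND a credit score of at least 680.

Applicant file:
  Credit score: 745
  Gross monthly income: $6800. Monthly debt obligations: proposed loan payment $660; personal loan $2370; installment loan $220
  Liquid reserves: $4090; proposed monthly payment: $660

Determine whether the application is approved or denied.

Credit score 745 ≥ 640 (meets base)
Total debts = (660 + 2,370 + 220) = 3,250. DTI = 3,250/6,800 = 47.8% > 45% — standard DTI limit exceeded.
Reserves = 4,090/660 = 6.2 months ≥ 2
DTI 47.8% is within the 45%–49% exception band; checking compensating factors.
Override check — reserves: 6.2 mo (short of 12); score: 745 (ok).
Compensating-factor requirement not fully met.

Denied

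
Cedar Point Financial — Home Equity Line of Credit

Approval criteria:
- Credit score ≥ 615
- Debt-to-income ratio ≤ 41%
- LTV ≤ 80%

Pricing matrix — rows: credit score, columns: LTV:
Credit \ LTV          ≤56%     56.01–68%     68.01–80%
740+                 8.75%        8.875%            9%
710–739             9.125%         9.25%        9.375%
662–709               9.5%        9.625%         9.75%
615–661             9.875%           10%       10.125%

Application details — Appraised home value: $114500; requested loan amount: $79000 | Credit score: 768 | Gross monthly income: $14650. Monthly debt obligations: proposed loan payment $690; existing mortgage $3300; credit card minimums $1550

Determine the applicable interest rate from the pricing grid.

9%

Credit score 768 ≥ 615; Total monthly debts = (690 + 3,300 + 1,550) = 5,540. Debt-to-income = 5,540/14,650 = 37.8% — meets 41% limit
LTV: 79,000 ÷ 114,500 = 69%, within 80% cap
Credit 768 → row 740+; LTV 69% → column 68.01–80%. Grid cell → 9%.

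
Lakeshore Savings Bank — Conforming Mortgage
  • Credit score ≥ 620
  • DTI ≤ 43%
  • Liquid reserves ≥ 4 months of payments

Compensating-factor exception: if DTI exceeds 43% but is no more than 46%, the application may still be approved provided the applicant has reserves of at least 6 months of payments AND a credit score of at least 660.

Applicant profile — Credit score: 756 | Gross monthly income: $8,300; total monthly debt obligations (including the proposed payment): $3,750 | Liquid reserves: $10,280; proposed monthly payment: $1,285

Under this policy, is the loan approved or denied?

Approved

Credit score 756 ≥ 620 (meets base)
DTI = 3,750/8,300 = 45.2% > 43% — standard DTI limit exceeded.
Liquid reserves cover 10,280/1,285 = 8.0 months — ≥ 4 required
45.2% falls in the override range (43%–46%), so the compensating-factor test applies.
Override check — reserves: 8.0 mo (ok); score: 756 (ok).
Both compensating conditions met → exception applies.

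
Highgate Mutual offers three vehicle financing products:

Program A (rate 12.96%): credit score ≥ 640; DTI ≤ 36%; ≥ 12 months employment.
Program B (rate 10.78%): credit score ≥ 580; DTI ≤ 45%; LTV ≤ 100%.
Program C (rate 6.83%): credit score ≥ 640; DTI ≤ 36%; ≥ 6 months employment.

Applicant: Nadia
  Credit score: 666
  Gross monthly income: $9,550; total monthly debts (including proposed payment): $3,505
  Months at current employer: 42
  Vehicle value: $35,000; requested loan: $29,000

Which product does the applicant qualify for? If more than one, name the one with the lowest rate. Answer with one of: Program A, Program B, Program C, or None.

DTI = 3,505/9,550 = 36.7%.
LTV = 29,000/35,000 = 82.9%.
Program A: score 666 ≥ 640; DTI 36.7% > 36%; employment 42 ≥ 12 mo → does not qualify.
Program B: score 666 ≥ 580; DTI 36.7% ≤ 45%; LTV 82.9% ≤ 100% → qualifies.
Program C: score 666 ≥ 640; DTI 36.7% > 36%; employment 42 ≥ 6 mo → does not qualify.

Program B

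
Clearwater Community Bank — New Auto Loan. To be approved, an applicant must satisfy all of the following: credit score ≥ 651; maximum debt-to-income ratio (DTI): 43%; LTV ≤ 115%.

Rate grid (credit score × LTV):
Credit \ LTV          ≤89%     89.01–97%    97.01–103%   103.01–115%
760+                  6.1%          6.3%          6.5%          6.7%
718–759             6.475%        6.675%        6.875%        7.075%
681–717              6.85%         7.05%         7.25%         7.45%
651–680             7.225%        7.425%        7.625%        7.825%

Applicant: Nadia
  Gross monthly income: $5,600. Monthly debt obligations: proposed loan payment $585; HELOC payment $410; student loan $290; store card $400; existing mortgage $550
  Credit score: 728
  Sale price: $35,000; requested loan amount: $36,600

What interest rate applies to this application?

Credit score 728 ≥ 651; Total monthly debts = (585 + 410 + 290 + 400 + 550) = 2,235. DTI = 2,235/5,600 = 39.9% ≤ 43%
LTV: 36,600 ÷ 35,000 = 104.6%, within 115% cap
Score 728 is in the 718–759 band; LTV 104.6% is in the 103.01–115% band → 7.075%.

7.075%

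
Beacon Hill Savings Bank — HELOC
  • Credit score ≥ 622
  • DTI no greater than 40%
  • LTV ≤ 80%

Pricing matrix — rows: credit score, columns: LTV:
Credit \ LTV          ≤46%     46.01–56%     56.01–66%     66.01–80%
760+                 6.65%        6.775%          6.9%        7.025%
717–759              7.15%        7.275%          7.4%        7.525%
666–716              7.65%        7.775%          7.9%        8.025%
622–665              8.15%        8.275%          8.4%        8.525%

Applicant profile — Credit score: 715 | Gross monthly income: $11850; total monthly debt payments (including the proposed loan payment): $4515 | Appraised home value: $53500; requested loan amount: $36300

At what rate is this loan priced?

8.025%

Credit score 715 ≥ 622; DTI = 4,515/11,850 = 38.1% ≤ 40%
Loan-to-value = 36,300/53,500 = 67.9% — pass (80% max)
Score 715 is in the 666–716 band; LTV 67.9% is in the 66.01–80% band → 8.025%.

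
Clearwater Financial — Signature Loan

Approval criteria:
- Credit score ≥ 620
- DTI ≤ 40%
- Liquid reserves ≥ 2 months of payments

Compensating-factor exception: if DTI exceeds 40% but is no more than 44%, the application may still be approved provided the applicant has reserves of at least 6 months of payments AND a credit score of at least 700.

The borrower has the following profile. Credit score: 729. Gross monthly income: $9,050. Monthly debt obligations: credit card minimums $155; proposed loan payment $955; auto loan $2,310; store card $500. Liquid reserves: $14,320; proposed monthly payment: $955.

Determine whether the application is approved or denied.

Approved

Credit score 729 ≥ 620 (meets base)
Total debts = (155 + 955 + 2,310 + 500) = 3,920. DTI = 3,920/9,050 = 43.3% > 40% — standard DTI limit exceeded.
Liquid reserves cover 14,320/955 = 15.0 months — ≥ 2 required
43.3% falls in the override range (40%–44%), so the compensating-factor test applies.
Override check — reserves: 15.0 mo (ok); score: 729 (ok).
Both compensating conditions met → exception applies.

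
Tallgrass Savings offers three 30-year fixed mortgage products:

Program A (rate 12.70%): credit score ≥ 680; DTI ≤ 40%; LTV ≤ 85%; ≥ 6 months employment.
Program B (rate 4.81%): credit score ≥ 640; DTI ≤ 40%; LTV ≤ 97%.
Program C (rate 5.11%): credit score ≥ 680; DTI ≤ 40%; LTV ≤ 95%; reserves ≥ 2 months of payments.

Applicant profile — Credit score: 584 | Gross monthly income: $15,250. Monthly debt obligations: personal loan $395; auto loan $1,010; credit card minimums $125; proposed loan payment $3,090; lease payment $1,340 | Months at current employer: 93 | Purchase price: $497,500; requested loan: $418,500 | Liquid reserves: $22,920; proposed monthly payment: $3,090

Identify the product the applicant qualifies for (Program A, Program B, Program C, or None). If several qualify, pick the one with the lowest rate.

None

Total debts = (395 + 1,010 + 125 + 3,090 + 1,340) = 5,960; DTI = 5,960/15,250 = 39.1%.
LTV = 418,500/497,500 = 84.1%.
Reserves = 22,920/3,090 = 7.4 months.
Program A: score 584 < 680; DTI 39.1% ≤ 40%; LTV 84.1% ≤ 85%; employment 93 ≥ 6 mo → does not qualify.
Program B: score 584 < 640; DTI 39.1% ≤ 40%; LTV 84.1% ≤ 97% → does not qualify.
Program C: score 584 < 680; DTI 39.1% ≤ 40%; LTV 84.1% ≤ 95%; reserves 7.4 ≥ 2 mo → does not qualify.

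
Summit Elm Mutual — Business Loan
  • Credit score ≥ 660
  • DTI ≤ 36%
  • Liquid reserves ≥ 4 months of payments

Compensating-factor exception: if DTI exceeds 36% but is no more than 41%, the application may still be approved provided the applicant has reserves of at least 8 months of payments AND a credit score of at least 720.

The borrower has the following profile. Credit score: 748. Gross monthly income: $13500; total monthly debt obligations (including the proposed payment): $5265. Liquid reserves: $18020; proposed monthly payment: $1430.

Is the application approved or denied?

Approved

Credit score 748 ≥ 660 (meets base)
DTI = 5,265/13,500 = 39% > 36% — standard DTI limit exceeded.
Reserves = 18,020/1,430 = 12.6 months ≥ 4
DTI 39% is within the 36%–41% exception band; checking compensating factors.
Reserves 12.6 ≥ 8 months; credit score 748 ≥ 720.
Both compensating conditions met → exception applies.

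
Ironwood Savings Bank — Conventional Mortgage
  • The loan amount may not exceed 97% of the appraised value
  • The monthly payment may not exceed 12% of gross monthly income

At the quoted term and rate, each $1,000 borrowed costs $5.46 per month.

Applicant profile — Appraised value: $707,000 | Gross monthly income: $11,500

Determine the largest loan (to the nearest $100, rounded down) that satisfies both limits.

Payment cap: 12% × $11,500 = $1,380/month.
At $5.46 per $1,000, that supports 1,380/5.46 × 1,000 ≈ $252,747 → $252,700.
LTV cap: 97% × $707,000 = $685,790 → $685,700.
Binding constraint: payment-to-income.

$252,700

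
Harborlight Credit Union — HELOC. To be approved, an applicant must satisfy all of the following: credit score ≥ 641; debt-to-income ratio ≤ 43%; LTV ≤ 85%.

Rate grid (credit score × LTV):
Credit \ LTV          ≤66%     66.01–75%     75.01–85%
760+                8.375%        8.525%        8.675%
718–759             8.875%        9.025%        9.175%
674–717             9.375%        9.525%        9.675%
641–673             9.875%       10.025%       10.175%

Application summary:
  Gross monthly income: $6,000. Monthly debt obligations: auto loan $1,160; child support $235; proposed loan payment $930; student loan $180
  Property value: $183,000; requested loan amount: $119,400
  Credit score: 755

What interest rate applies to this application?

8.875%

Credit score 755 ≥ 641; Total monthly debts = (1,160 + 235 + 930 + 180) = 2,505. DTI = 2,505/6,000 = 41.8% ≤ 43%
LTV = 119,400/183,000 = 65.2% ≤ 85%
Score 755 is in the 718–759 band; LTV 65.2% is in the ≤66% band → 8.875%.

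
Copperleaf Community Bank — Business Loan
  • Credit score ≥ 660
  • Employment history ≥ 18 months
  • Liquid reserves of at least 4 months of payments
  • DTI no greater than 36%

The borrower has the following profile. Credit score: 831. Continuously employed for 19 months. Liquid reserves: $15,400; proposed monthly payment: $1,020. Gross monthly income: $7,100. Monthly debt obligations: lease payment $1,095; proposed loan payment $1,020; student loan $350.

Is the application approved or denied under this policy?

Approved

Credit score 831 ≥ 660 (meets)
Employment 19 ≥ 18 months
Reserves: 15,400 ÷ 1,020 = 15.1 months (meets 4-month minimum)
Total monthly debts = (1,095 + 1,020 + 350) = 2,465. DTI: 2,465 ÷ 7,100 = 34.7%, within the 36% cap
All criteria satisfied.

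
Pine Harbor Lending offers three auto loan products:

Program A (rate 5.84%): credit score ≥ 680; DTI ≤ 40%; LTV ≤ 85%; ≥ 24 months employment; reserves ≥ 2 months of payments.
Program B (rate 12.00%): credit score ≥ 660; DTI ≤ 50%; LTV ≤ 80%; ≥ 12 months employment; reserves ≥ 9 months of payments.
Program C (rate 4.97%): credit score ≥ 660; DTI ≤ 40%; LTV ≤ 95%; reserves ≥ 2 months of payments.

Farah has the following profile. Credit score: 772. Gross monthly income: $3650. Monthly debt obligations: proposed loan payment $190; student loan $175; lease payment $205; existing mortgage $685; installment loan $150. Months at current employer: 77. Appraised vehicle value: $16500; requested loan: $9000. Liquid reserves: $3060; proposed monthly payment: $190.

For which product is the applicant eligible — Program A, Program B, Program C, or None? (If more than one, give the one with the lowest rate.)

Total debts = (190 + 175 + 205 + 685 + 150) = 1,405; DTI = 1,405/3,650 = 38.5%.
LTV = 9,000/16,500 = 54.5%.
Reserves = 3,060/190 = 16.1 months.
Program A: score 772 ≥ 680; DTI 38.5% ≤ 40%; LTV 54.5% ≤ 85%; employment 77 ≥ 24 mo; reserves 16.1 ≥ 2 mo → qualifies.
Program B: score 772 ≥ 660; DTI 38.5% ≤ 50%; LTV 54.5% ≤ 80%; employment 77 ≥ 12 mo; reserves 16.1 ≥ 9 mo → qualifies.
Program C: score 772 ≥ 660; DTI 38.5% ≤ 40%; LTV 54.5% ≤ 95%; reserves 16.1 ≥ 2 mo → qualifies.
Qualifying: Program A, Program B, Program C. Lowest rate is 4.97% → Program C.

Program C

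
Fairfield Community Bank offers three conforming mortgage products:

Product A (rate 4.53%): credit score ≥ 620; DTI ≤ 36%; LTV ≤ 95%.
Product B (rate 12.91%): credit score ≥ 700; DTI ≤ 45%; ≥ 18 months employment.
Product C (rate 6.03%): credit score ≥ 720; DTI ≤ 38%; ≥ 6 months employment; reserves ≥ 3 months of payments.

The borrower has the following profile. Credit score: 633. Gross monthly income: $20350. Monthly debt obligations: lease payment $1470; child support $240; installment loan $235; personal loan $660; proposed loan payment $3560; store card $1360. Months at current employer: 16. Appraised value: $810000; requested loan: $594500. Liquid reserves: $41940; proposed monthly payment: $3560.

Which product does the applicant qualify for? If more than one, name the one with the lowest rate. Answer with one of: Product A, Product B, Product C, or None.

None

Total debts = (1,470 + 240 + 235 + 660 + 3,560 + 1,360) = 7,525; DTI = 7,525/20,350 = 37%.
LTV = 594,500/810,000 = 73.4%.
Reserves = 41,940/3,560 = 11.8 months.
Product A: score 633 ≥ 620; DTI 37% > 36%; LTV 73.4% ≤ 95% → does not qualify.
Product B: score 633 < 700; DTI 37% ≤ 45%; employment 16 < 18 mo → does not qualify.
Product C: score 633 < 720; DTI 37% ≤ 38%; employment 16 ≥ 6 mo; reserves 11.8 ≥ 3 mo → does not qualify.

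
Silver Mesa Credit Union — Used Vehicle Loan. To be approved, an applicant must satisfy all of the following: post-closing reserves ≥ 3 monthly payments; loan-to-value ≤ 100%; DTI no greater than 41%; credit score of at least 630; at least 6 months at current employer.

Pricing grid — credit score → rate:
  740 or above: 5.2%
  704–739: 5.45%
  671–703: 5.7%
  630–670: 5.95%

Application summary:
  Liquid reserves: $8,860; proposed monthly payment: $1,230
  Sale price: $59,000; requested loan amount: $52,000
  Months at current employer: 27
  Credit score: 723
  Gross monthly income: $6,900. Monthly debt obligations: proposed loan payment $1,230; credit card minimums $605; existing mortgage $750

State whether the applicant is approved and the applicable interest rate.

Credit score 723 ≥ 630 (meets minimum)
Employment 27 ≥ 6 months
Total monthly debts = (1,230 + 605 + 750) = 2,585. Debt-to-income = 2,585/6,900 = 37.5% — meets 41% limit
Liquid reserves cover 8,860/1,230 = 7.2 months — ≥ 3 required
LTV: 52,000 ÷ 59,000 = 88.1%, within 100% cap
All requirements met. Score 723 falls in the 704–739 tier → 5.45%.

Approved at 5.45%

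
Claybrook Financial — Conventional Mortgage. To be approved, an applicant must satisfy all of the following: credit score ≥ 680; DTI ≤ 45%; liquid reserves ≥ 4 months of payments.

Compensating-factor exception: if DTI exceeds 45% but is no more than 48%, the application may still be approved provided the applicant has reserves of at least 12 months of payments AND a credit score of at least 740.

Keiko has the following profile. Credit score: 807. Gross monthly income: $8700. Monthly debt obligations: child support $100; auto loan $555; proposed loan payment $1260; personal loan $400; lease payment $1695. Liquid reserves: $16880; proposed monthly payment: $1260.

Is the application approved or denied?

Credit score 807 ≥ 680 (meets base)
Total debts = (100 + 555 + 1,260 + 400 + 1,695) = 4,010. DTI: 4,010 ÷ 8,700 = 46.1%, over the 45% base limit.
Liquid reserves cover 16,880/1,260 = 13.4 months — ≥ 4 required
DTI 46.1% is within the 45%–48% exception band; checking compensating factors.
Override check — reserves: 13.4 mo (ok); score: 807 (ok).
Both compensating conditions met → exception applies.

Approved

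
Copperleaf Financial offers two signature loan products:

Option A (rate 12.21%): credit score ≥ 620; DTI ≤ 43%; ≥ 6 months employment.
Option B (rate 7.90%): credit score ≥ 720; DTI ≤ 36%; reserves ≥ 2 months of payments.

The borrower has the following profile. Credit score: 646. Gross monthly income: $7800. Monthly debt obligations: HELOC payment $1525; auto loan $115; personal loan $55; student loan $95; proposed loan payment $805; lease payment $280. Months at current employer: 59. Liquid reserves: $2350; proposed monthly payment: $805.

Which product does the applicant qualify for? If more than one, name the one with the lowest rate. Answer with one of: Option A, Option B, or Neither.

Option A

Total debts = (1,525 + 115 + 55 + 95 + 805 + 280) = 2,875; DTI = 2,875/7,800 = 36.9%.
Reserves = 2,350/805 = 2.9 months.
Option A: score 646 ≥ 620; DTI 36.9% ≤ 43%; employment 59 ≥ 6 mo → qualifies.
Option B: score 646 < 720; DTI 36.9% > 36%; reserves 2.9 ≥ 2 mo → does not qualify.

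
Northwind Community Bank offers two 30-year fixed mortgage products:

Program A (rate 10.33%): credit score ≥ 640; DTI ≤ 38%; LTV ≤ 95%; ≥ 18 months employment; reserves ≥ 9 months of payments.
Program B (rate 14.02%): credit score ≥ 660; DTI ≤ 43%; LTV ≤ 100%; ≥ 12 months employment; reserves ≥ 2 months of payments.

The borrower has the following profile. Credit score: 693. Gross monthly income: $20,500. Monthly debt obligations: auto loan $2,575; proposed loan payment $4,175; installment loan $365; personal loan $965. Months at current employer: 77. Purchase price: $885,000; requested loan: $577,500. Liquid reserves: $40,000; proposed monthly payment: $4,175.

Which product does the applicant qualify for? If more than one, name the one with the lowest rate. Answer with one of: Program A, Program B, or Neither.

Program B

Total debts = (2,575 + 4,175 + 365 + 965) = 8,080; DTI = 8,080/20,500 = 39.4%.
LTV = 577,500/885,000 = 65.3%.
Reserves = 40,000/4,175 = 9.6 months.
Program A: score 693 ≥ 640; DTI 39.4% > 38%; LTV 65.3% ≤ 95%; employment 77 ≥ 18 mo; reserves 9.6 ≥ 9 mo → does not qualify.
Program B: score 693 ≥ 660; DTI 39.4% ≤ 43%; LTV 65.3% ≤ 100%; employment 77 ≥ 12 mo; reserves 9.6 ≥ 2 mo → qualifies.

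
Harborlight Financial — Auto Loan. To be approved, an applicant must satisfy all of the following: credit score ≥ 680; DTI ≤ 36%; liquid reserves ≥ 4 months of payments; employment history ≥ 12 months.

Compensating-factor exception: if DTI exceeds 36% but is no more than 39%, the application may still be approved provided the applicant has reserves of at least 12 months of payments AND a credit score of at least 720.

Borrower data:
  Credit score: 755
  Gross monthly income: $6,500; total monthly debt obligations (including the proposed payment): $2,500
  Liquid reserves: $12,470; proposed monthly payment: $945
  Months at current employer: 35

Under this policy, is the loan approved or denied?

Credit score 755 ≥ 680 (meets base)
DTI: 2,500 ÷ 6,500 = 38.5%, over the 36% base limit.
Reserves = 12,470/945 = 13.2 months ≥ 4
Employment 35 ≥ 12 months
DTI 38.5% is within the 36%–39% exception band; checking compensating factors.
Override check — reserves: 13.2 mo (ok); score: 755 (ok).
Both override conditions satisfied; DTI exception granted.

Approved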